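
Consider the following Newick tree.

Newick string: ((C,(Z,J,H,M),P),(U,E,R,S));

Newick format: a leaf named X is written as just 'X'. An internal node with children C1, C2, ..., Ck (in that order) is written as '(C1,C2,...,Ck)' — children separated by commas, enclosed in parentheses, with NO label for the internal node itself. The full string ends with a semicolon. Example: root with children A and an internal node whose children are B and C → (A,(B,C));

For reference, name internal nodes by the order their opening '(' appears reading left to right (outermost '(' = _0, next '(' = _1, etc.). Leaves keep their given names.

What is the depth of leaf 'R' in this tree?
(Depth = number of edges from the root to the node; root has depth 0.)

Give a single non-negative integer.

Newick: ((C,(Z,J,H,M),P),(U,E,R,S));
Naming internals by '(' encounter order: outermost '(' = _0, next = _1, ...
Query node: R
Path from root: _0 -> _3 -> R
Depth of R: 2 (number of edges from root)

Answer: 2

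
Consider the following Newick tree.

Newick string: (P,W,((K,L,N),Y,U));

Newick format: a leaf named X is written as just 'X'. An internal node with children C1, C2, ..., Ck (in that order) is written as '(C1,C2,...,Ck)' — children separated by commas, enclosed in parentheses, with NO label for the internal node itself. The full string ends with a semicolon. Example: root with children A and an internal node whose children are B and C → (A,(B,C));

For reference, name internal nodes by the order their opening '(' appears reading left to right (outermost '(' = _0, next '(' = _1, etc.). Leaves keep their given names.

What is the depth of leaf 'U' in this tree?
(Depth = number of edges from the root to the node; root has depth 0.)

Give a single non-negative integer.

Newick: (P,W,((K,L,N),Y,U));
Naming internals by '(' encounter order: outermost '(' = _0, next = _1, ...
Query node: U
Path from root: _0 -> _1 -> U
Depth of U: 2 (number of edges from root)

Answer: 2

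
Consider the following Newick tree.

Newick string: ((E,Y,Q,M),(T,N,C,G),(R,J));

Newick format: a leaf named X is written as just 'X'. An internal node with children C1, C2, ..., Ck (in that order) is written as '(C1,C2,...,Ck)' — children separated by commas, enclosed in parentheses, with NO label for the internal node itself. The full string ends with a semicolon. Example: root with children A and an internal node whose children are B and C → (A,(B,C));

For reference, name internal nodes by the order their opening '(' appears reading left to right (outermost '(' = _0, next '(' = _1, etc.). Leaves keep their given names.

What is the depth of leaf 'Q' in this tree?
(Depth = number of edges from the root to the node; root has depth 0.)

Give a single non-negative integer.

Newick: ((E,Y,Q,M),(T,N,C,G),(R,J));
Naming internals by '(' encounter order: outermost '(' = _0, next = _1, ...
Query node: Q
Path from root: _0 -> _1 -> Q
Depth of Q: 2 (number of edges from root)

Answer: 2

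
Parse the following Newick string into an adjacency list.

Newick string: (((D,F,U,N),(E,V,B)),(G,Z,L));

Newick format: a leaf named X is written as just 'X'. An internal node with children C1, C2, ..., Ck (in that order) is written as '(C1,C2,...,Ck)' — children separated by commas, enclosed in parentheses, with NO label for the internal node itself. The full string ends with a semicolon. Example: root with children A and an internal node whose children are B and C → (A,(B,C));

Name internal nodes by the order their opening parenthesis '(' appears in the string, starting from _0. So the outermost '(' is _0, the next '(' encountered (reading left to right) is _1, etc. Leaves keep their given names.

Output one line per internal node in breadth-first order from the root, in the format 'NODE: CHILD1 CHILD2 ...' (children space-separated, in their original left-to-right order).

Input: (((D,F,U,N),(E,V,B)),(G,Z,L));
Scanning left-to-right, naming '(' by encounter order:
  pos 0: '(' -> open internal node _0 (depth 1)
  pos 1: '(' -> open internal node _1 (depth 2)
  pos 2: '(' -> open internal node _2 (depth 3)
  pos 10: ')' -> close internal node _2 (now at depth 2)
  pos 12: '(' -> open internal node _3 (depth 3)
  pos 18: ')' -> close internal node _3 (now at depth 2)
  pos 19: ')' -> close internal node _1 (now at depth 1)
  pos 21: '(' -> open internal node _4 (depth 2)
  pos 27: ')' -> close internal node _4 (now at depth 1)
  pos 28: ')' -> close internal node _0 (now at depth 0)
Total internal nodes: 5
BFS adjacency from root:
  _0: _1 _4
  _1: _2 _3
  _4: G Z L
  _2: D F U N
  _3: E V B

Answer: _0: _1 _4
_1: _2 _3
_4: G Z L
_2: D F U N
_3: E V B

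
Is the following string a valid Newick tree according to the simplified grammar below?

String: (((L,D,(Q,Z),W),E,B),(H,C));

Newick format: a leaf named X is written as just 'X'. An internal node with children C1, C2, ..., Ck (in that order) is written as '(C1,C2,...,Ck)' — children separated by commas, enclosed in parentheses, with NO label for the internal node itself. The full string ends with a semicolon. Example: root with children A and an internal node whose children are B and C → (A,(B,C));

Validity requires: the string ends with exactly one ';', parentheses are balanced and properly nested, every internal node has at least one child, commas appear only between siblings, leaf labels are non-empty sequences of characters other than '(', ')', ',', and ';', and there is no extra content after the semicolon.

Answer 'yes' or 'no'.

Input: (((L,D,(Q,Z),W),E,B),(H,C));
Paren balance: 5 '(' vs 5 ')' OK
Ends with single ';': True
Full parse: OK
Valid: True

Answer: yes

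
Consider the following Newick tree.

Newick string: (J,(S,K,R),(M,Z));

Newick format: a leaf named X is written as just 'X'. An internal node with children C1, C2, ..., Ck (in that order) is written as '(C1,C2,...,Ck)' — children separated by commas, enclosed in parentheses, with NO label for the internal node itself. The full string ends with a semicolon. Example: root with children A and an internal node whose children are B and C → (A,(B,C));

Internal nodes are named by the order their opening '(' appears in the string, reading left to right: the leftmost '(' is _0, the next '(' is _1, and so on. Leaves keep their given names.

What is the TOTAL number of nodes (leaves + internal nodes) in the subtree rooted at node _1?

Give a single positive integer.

Newick: (J,(S,K,R),(M,Z));
Locate _1: it is the '(' at position 3 (the 2nd '(' reading left to right).
Query: subtree rooted at _1
_1: subtree_size = 1 + 3
  S: subtree_size = 1 + 0
  K: subtree_size = 1 + 0
  R: subtree_size = 1 + 0
Total subtree size of _1: 4

Answer: 4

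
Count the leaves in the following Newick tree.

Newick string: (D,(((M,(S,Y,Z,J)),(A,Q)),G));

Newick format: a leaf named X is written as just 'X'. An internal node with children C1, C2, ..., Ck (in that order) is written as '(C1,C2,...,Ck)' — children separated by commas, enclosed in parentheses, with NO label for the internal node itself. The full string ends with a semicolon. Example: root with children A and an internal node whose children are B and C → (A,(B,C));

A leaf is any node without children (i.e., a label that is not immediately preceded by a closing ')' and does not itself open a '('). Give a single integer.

Answer: 9

Derivation:
Newick: (D,(((M,(S,Y,Z,J)),(A,Q)),G));
Scan left-to-right; a leaf is any maximal label run not followed by '(':
  pos 1: leaf 'D' → count = 1
  pos 6: leaf 'M' → count = 2
  pos 9: leaf 'S' → count = 3
  pos 11: leaf 'Y' → count = 4
  pos 13: leaf 'Z' → count = 5
  pos 15: leaf 'J' → count = 6
  pos 20: leaf 'A' → count = 7
  pos 22: leaf 'Q' → count = 8
  pos 26: leaf 'G' → count = 9
Total leaves: 9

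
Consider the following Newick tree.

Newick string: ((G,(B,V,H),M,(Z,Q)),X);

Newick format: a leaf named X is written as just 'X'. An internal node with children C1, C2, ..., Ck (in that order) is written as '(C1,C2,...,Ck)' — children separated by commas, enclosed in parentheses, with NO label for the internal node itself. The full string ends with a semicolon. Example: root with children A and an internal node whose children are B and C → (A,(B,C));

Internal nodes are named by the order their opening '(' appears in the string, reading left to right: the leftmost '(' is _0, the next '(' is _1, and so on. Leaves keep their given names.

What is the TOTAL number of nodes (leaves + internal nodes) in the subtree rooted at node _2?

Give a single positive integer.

Answer: 4

Derivation:
Newick: ((G,(B,V,H),M,(Z,Q)),X);
Locate _2: it is the '(' at position 4 (the 3rd '(' reading left to right).
Query: subtree rooted at _2
_2: subtree_size = 1 + 3
  B: subtree_size = 1 + 0
  V: subtree_size = 1 + 0
  H: subtree_size = 1 + 0
Total subtree size of _2: 4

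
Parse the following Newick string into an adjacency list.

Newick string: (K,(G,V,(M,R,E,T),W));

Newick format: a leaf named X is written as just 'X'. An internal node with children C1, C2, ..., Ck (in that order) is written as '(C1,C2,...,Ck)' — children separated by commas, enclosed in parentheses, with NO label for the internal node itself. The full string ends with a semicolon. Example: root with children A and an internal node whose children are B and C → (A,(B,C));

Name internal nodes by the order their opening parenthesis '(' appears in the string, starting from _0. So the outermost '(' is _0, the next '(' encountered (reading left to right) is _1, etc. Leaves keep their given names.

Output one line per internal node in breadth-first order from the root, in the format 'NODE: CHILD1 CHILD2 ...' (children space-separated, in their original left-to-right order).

Answer: _0: K _1
_1: G V _2 W
_2: M R E T

Derivation:
Input: (K,(G,V,(M,R,E,T),W));
Scanning left-to-right, naming '(' by encounter order:
  pos 0: '(' -> open internal node _0 (depth 1)
  pos 3: '(' -> open internal node _1 (depth 2)
  pos 8: '(' -> open internal node _2 (depth 3)
  pos 16: ')' -> close internal node _2 (now at depth 2)
  pos 19: ')' -> close internal node _1 (now at depth 1)
  pos 20: ')' -> close internal node _0 (now at depth 0)
Total internal nodes: 3
BFS adjacency from root:
  _0: K _1
  _1: G V _2 W
  _2: M R E T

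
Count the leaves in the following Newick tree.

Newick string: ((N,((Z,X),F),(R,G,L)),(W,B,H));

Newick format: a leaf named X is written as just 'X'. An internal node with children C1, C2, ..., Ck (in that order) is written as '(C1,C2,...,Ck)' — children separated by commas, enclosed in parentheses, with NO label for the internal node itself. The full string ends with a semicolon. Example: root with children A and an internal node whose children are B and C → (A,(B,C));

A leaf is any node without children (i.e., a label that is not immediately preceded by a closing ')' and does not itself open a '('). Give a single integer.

Answer: 10

Derivation:
Newick: ((N,((Z,X),F),(R,G,L)),(W,B,H));
Scan left-to-right; a leaf is any maximal label run not followed by '(':
  pos 2: leaf 'N' → count = 1
  pos 6: leaf 'Z' → count = 2
  pos 8: leaf 'X' → count = 3
  pos 11: leaf 'F' → count = 4
  pos 15: leaf 'R' → count = 5
  pos 17: leaf 'G' → count = 6
  pos 19: leaf 'L' → count = 7
  pos 24: leaf 'W' → count = 8
  pos 26: leaf 'B' → count = 9
  pos 28: leaf 'H' → count = 10
Total leaves: 10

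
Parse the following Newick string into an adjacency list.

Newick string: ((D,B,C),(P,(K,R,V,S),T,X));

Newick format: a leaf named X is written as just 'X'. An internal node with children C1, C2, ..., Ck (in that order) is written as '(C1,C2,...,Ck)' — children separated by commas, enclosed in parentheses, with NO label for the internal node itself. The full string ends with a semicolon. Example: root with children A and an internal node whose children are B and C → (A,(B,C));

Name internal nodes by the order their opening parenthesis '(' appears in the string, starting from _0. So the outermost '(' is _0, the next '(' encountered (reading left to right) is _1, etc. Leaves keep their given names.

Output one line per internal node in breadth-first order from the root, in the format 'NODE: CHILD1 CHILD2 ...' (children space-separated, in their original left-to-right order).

Input: ((D,B,C),(P,(K,R,V,S),T,X));
Scanning left-to-right, naming '(' by encounter order:
  pos 0: '(' -> open internal node _0 (depth 1)
  pos 1: '(' -> open internal node _1 (depth 2)
  pos 7: ')' -> close internal node _1 (now at depth 1)
  pos 9: '(' -> open internal node _2 (depth 2)
  pos 12: '(' -> open internal node _3 (depth 3)
  pos 20: ')' -> close internal node _3 (now at depth 2)
  pos 25: ')' -> close internal node _2 (now at depth 1)
  pos 26: ')' -> close internal node _0 (now at depth 0)
Total internal nodes: 4
BFS adjacency from root:
  _0: _1 _2
  _1: D B C
  _2: P _3 T X
  _3: K R V S

Answer: _0: _1 _2
_1: D B C
_2: P _3 T X
_3: K R V S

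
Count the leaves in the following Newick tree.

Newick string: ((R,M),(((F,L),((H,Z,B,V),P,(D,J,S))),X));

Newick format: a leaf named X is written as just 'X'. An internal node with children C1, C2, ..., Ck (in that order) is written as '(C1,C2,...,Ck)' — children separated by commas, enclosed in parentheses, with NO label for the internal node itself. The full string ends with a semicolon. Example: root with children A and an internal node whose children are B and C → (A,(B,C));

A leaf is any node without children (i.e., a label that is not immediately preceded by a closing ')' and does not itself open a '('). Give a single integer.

Newick: ((R,M),(((F,L),((H,Z,B,V),P,(D,J,S))),X));
Scan left-to-right; a leaf is any maximal label run not followed by '(':
  pos 2: leaf 'R' → count = 1
  pos 4: leaf 'M' → count = 2
  pos 10: leaf 'F' → count = 3
  pos 12: leaf 'L' → count = 4
  pos 17: leaf 'H' → count = 5
  pos 19: leaf 'Z' → count = 6
  pos 21: leaf 'B' → count = 7
  pos 23: leaf 'V' → count = 8
  pos 26: leaf 'P' → count = 9
  pos 29: leaf 'D' → count = 10
  pos 31: leaf 'J' → count = 11
  pos 33: leaf 'S' → count = 12
  pos 38: leaf 'X' → count = 13
Total leaves: 13

Answer: 13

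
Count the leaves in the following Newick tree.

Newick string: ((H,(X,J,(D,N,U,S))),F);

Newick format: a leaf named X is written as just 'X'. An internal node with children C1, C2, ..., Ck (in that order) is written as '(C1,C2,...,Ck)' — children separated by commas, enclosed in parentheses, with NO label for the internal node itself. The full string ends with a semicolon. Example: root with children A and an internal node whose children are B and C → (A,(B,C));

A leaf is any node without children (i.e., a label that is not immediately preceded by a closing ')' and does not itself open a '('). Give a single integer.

Newick: ((H,(X,J,(D,N,U,S))),F);
Scan left-to-right; a leaf is any maximal label run not followed by '(':
  pos 2: leaf 'H' → count = 1
  pos 5: leaf 'X' → count = 2
  pos 7: leaf 'J' → count = 3
  pos 10: leaf 'D' → count = 4
  pos 12: leaf 'N' → count = 5
  pos 14: leaf 'U' → count = 6
  pos 16: leaf 'S' → count = 7
  pos 21: leaf 'F' → count = 8
Total leaves: 8

Answer: 8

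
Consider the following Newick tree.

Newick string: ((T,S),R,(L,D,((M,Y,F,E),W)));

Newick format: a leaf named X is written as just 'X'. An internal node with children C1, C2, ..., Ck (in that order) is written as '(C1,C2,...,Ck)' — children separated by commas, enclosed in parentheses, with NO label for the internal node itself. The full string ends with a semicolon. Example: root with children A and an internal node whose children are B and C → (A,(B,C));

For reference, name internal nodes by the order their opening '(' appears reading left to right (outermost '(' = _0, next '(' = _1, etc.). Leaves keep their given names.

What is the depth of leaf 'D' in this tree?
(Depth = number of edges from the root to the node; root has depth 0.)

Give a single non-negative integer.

Newick: ((T,S),R,(L,D,((M,Y,F,E),W)));
Naming internals by '(' encounter order: outermost '(' = _0, next = _1, ...
Query node: D
Path from root: _0 -> _2 -> D
Depth of D: 2 (number of edges from root)

Answer: 2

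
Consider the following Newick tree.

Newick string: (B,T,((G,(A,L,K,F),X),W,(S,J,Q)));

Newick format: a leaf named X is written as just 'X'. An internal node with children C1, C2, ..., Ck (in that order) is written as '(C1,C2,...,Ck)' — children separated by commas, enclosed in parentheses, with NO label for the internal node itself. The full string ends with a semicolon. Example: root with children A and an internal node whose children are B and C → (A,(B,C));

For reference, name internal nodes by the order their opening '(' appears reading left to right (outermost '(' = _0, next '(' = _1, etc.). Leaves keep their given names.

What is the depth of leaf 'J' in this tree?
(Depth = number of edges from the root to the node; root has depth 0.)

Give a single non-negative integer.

Newick: (B,T,((G,(A,L,K,F),X),W,(S,J,Q)));
Naming internals by '(' encounter order: outermost '(' = _0, next = _1, ...
Query node: J
Path from root: _0 -> _1 -> _4 -> J
Depth of J: 3 (number of edges from root)

Answer: 3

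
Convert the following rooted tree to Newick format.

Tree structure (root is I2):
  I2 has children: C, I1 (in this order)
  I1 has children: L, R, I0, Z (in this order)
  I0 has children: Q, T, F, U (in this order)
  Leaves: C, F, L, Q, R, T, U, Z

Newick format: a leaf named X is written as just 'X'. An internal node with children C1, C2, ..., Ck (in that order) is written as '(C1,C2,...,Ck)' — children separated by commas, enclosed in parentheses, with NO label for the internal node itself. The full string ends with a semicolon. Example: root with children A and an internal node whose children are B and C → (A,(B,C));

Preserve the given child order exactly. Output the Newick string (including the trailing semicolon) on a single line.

Answer: (C,(L,R,(Q,T,F,U),Z));

Derivation:
internal I2 with children ['C', 'I1']
  leaf 'C' → 'C'
  internal I1 with children ['L', 'R', 'I0', 'Z']
    leaf 'L' → 'L'
    leaf 'R' → 'R'
    internal I0 with children ['Q', 'T', 'F', 'U']
      leaf 'Q' → 'Q'
      leaf 'T' → 'T'
      leaf 'F' → 'F'
      leaf 'U' → 'U'
    → '(Q,T,F,U)'
    leaf 'Z' → 'Z'
  → '(L,R,(Q,T,F,U),Z)'
→ '(C,(L,R,(Q,T,F,U),Z))'
Final: (C,(L,R,(Q,T,F,U),Z));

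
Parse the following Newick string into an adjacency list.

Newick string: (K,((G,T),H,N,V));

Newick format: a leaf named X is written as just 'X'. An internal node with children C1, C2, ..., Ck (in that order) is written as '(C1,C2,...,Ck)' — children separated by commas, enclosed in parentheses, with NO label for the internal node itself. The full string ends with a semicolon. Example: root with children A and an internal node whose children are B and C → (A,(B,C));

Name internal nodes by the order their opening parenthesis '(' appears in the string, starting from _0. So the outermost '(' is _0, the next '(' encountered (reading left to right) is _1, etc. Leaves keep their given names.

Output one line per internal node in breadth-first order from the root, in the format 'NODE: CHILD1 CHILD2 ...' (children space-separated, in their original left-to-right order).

Input: (K,((G,T),H,N,V));
Scanning left-to-right, naming '(' by encounter order:
  pos 0: '(' -> open internal node _0 (depth 1)
  pos 3: '(' -> open internal node _1 (depth 2)
  pos 4: '(' -> open internal node _2 (depth 3)
  pos 8: ')' -> close internal node _2 (now at depth 2)
  pos 15: ')' -> close internal node _1 (now at depth 1)
  pos 16: ')' -> close internal node _0 (now at depth 0)
Total internal nodes: 3
BFS adjacency from root:
  _0: K _1
  _1: _2 H N V
  _2: G T

Answer: _0: K _1
_1: _2 H N V
_2: G T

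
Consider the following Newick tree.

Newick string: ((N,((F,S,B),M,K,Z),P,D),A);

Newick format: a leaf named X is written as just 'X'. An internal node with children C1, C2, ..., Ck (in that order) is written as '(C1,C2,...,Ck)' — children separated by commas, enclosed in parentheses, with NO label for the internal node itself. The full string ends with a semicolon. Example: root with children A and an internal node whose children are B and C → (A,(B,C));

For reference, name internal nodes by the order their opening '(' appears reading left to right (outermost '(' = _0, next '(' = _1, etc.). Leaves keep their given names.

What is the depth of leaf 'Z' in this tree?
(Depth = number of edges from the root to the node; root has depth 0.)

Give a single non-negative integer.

Answer: 3

Derivation:
Newick: ((N,((F,S,B),M,K,Z),P,D),A);
Naming internals by '(' encounter order: outermost '(' = _0, next = _1, ...
Query node: Z
Path from root: _0 -> _1 -> _2 -> Z
Depth of Z: 3 (number of edges from root)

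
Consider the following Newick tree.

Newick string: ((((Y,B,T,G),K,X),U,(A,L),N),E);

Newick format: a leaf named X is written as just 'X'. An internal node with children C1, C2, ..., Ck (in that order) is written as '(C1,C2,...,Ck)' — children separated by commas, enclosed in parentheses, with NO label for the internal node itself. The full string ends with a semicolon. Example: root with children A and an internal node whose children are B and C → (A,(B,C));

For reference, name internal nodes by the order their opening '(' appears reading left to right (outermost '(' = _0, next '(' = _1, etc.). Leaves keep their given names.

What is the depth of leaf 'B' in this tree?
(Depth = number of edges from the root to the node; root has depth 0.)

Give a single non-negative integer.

Answer: 4

Derivation:
Newick: ((((Y,B,T,G),K,X),U,(A,L),N),E);
Naming internals by '(' encounter order: outermost '(' = _0, next = _1, ...
Query node: B
Path from root: _0 -> _1 -> _2 -> _3 -> B
Depth of B: 4 (number of edges from root)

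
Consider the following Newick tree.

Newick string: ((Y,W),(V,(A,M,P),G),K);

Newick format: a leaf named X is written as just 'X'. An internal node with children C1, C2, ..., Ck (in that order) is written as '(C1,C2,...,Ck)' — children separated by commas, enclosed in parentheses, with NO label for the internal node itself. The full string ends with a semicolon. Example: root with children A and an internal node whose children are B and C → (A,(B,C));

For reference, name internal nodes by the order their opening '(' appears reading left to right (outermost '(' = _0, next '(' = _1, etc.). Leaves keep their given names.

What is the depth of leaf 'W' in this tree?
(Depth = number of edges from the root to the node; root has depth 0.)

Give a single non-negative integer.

Answer: 2

Derivation:
Newick: ((Y,W),(V,(A,M,P),G),K);
Naming internals by '(' encounter order: outermost '(' = _0, next = _1, ...
Query node: W
Path from root: _0 -> _1 -> W
Depth of W: 2 (number of edges from root)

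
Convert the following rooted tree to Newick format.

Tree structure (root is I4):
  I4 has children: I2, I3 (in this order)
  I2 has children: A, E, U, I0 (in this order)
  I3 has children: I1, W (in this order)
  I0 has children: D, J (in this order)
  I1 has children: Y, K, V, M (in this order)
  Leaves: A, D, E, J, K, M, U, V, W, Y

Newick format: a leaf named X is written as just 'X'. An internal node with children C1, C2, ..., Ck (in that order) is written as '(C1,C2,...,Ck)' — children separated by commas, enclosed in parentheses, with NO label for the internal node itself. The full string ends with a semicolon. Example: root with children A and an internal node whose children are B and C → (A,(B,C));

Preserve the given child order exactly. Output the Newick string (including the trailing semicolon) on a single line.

Answer: ((A,E,U,(D,J)),((Y,K,V,M),W));

Derivation:
internal I4 with children ['I2', 'I3']
  internal I2 with children ['A', 'E', 'U', 'I0']
    leaf 'A' → 'A'
    leaf 'E' → 'E'
    leaf 'U' → 'U'
    internal I0 with children ['D', 'J']
      leaf 'D' → 'D'
      leaf 'J' → 'J'
    → '(D,J)'
  → '(A,E,U,(D,J))'
  internal I3 with children ['I1', 'W']
    internal I1 with children ['Y', 'K', 'V', 'M']
      leaf 'Y' → 'Y'
      leaf 'K' → 'K'
      leaf 'V' → 'V'
      leaf 'M' → 'M'
    → '(Y,K,V,M)'
    leaf 'W' → 'W'
  → '((Y,K,V,M),W)'
→ '((A,E,U,(D,J)),((Y,K,V,M),W))'
Final: ((A,E,U,(D,J)),((Y,K,V,M),W));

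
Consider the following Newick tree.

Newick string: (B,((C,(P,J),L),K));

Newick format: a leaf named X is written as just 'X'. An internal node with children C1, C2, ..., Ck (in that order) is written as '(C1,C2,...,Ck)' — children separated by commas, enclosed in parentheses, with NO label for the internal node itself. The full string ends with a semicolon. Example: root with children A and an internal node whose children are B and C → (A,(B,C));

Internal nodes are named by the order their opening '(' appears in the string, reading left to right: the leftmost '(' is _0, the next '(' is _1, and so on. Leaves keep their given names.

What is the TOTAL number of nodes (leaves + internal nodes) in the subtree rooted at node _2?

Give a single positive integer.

Answer: 6

Derivation:
Newick: (B,((C,(P,J),L),K));
Locate _2: it is the '(' at position 4 (the 3rd '(' reading left to right).
Query: subtree rooted at _2
_2: subtree_size = 1 + 5
  C: subtree_size = 1 + 0
  _3: subtree_size = 1 + 2
    P: subtree_size = 1 + 0
    J: subtree_size = 1 + 0
  L: subtree_size = 1 + 0
Total subtree size of _2: 6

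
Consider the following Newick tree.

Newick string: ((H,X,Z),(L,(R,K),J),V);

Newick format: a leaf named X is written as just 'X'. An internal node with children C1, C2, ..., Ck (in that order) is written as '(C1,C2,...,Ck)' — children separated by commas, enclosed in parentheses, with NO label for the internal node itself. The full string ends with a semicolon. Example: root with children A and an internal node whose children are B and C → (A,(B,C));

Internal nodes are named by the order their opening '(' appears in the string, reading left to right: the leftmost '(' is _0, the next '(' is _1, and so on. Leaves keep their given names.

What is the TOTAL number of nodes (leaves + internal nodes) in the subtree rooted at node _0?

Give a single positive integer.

Answer: 12

Derivation:
Newick: ((H,X,Z),(L,(R,K),J),V);
Locate _0: it is the '(' at position 0 (the 1st '(' reading left to right).
Query: subtree rooted at _0
_0: subtree_size = 1 + 11
  _1: subtree_size = 1 + 3
    H: subtree_size = 1 + 0
    X: subtree_size = 1 + 0
    Z: subtree_size = 1 + 0
  _2: subtree_size = 1 + 5
    L: subtree_size = 1 + 0
    _3: subtree_size = 1 + 2
      R: subtree_size = 1 + 0
      K: subtree_size = 1 + 0
    J: subtree_size = 1 + 0
  V: subtree_size = 1 + 0
Total subtree size of _0: 12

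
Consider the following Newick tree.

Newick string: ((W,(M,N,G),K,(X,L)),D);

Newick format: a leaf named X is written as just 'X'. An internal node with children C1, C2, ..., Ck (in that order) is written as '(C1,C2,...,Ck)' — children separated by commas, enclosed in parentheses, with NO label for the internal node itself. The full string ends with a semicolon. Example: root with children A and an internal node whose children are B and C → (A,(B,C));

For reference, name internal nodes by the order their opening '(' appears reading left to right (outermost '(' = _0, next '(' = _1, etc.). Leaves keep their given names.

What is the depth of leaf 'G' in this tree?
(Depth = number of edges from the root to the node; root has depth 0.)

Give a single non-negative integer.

Answer: 3

Derivation:
Newick: ((W,(M,N,G),K,(X,L)),D);
Naming internals by '(' encounter order: outermost '(' = _0, next = _1, ...
Query node: G
Path from root: _0 -> _1 -> _2 -> G
Depth of G: 3 (number of edges from root)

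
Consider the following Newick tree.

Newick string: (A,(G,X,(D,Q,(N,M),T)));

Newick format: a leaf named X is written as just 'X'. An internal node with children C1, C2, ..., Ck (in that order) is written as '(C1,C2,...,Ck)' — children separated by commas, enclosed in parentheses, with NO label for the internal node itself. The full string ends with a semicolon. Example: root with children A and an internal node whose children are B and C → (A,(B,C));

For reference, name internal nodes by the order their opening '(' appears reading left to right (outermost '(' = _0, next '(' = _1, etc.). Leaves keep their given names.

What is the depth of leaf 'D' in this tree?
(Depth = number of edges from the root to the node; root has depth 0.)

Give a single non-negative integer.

Newick: (A,(G,X,(D,Q,(N,M),T)));
Naming internals by '(' encounter order: outermost '(' = _0, next = _1, ...
Query node: D
Path from root: _0 -> _1 -> _2 -> D
Depth of D: 3 (number of edges from root)

Answer: 3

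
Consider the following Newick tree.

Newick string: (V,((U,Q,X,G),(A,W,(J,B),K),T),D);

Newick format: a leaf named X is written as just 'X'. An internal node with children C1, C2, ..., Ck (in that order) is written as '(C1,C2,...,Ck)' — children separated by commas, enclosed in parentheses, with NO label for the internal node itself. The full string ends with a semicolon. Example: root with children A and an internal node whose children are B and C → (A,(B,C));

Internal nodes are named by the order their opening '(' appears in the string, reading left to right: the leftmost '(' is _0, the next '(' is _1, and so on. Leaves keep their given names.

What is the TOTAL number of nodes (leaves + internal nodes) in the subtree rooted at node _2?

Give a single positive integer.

Newick: (V,((U,Q,X,G),(A,W,(J,B),K),T),D);
Locate _2: it is the '(' at position 4 (the 3rd '(' reading left to right).
Query: subtree rooted at _2
_2: subtree_size = 1 + 4
  U: subtree_size = 1 + 0
  Q: subtree_size = 1 + 0
  X: subtree_size = 1 + 0
  G: subtree_size = 1 + 0
Total subtree size of _2: 5

Answer: 5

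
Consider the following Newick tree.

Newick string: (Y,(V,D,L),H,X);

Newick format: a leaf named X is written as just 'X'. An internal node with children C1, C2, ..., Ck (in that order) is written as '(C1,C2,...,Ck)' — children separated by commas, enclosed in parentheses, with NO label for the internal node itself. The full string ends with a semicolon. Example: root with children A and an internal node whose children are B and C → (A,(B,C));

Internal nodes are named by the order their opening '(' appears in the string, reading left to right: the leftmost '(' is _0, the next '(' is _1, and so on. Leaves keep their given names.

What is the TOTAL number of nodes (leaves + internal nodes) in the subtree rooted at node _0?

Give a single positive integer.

Newick: (Y,(V,D,L),H,X);
Locate _0: it is the '(' at position 0 (the 1st '(' reading left to right).
Query: subtree rooted at _0
_0: subtree_size = 1 + 7
  Y: subtree_size = 1 + 0
  _1: subtree_size = 1 + 3
    V: subtree_size = 1 + 0
    D: subtree_size = 1 + 0
    L: subtree_size = 1 + 0
  H: subtree_size = 1 + 0
  X: subtree_size = 1 + 0
Total subtree size of _0: 8

Answer: 8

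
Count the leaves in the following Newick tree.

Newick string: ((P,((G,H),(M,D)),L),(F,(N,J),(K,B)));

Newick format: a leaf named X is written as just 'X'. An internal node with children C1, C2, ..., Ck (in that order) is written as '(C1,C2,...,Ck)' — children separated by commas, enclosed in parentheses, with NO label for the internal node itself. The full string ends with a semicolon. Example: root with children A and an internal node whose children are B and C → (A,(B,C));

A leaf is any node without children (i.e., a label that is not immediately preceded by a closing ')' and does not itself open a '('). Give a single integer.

Answer: 11

Derivation:
Newick: ((P,((G,H),(M,D)),L),(F,(N,J),(K,B)));
Scan left-to-right; a leaf is any maximal label run not followed by '(':
  pos 2: leaf 'P' → count = 1
  pos 6: leaf 'G' → count = 2
  pos 8: leaf 'H' → count = 3
  pos 12: leaf 'M' → count = 4
  pos 14: leaf 'D' → count = 5
  pos 18: leaf 'L' → count = 6
  pos 22: leaf 'F' → count = 7
  pos 25: leaf 'N' → count = 8
  pos 27: leaf 'J' → count = 9
  pos 31: leaf 'K' → count = 10
  pos 33: leaf 'B' → count = 11
Total leaves: 11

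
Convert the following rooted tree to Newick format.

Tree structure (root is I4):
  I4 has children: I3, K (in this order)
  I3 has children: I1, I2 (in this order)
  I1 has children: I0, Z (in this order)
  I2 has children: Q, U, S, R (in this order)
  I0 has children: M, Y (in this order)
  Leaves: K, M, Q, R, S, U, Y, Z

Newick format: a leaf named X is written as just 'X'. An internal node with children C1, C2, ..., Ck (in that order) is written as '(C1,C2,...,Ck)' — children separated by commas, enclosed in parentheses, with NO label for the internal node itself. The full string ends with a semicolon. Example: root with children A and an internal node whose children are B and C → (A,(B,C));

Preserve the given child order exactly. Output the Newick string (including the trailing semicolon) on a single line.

internal I4 with children ['I3', 'K']
  internal I3 with children ['I1', 'I2']
    internal I1 with children ['I0', 'Z']
      internal I0 with children ['M', 'Y']
        leaf 'M' → 'M'
        leaf 'Y' → 'Y'
      → '(M,Y)'
      leaf 'Z' → 'Z'
    → '((M,Y),Z)'
    internal I2 with children ['Q', 'U', 'S', 'R']
      leaf 'Q' → 'Q'
      leaf 'U' → 'U'
      leaf 'S' → 'S'
      leaf 'R' → 'R'
    → '(Q,U,S,R)'
  → '(((M,Y),Z),(Q,U,S,R))'
  leaf 'K' → 'K'
→ '((((M,Y),Z),(Q,U,S,R)),K)'
Final: ((((M,Y),Z),(Q,U,S,R)),K);

Answer: ((((M,Y),Z),(Q,U,S,R)),K);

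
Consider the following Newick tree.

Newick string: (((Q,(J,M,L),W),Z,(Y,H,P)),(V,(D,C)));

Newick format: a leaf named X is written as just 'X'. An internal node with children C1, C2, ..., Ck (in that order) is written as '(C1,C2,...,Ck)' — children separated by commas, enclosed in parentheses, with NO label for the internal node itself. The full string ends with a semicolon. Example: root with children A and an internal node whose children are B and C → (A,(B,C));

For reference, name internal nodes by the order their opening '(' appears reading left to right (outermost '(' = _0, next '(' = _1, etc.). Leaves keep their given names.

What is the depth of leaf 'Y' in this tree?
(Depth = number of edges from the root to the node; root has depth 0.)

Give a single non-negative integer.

Answer: 3

Derivation:
Newick: (((Q,(J,M,L),W),Z,(Y,H,P)),(V,(D,C)));
Naming internals by '(' encounter order: outermost '(' = _0, next = _1, ...
Query node: Y
Path from root: _0 -> _1 -> _4 -> Y
Depth of Y: 3 (number of edges from root)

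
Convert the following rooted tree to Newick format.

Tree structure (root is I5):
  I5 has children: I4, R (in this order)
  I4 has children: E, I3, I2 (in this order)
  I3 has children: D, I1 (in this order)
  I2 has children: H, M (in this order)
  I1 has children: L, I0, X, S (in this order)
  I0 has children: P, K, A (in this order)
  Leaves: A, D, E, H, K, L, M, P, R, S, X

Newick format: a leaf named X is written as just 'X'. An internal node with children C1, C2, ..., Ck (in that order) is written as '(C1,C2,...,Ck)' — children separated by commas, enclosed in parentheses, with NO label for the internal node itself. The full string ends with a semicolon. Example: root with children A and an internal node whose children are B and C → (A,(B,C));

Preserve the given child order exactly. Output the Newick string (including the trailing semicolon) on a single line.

internal I5 with children ['I4', 'R']
  internal I4 with children ['E', 'I3', 'I2']
    leaf 'E' → 'E'
    internal I3 with children ['D', 'I1']
      leaf 'D' → 'D'
      internal I1 with children ['L', 'I0', 'X', 'S']
        leaf 'L' → 'L'
        internal I0 with children ['P', 'K', 'A']
          leaf 'P' → 'P'
          leaf 'K' → 'K'
          leaf 'A' → 'A'
        → '(P,K,A)'
        leaf 'X' → 'X'
        leaf 'S' → 'S'
      → '(L,(P,K,A),X,S)'
    → '(D,(L,(P,K,A),X,S))'
    internal I2 with children ['H', 'M']
      leaf 'H' → 'H'
      leaf 'M' → 'M'
    → '(H,M)'
  → '(E,(D,(L,(P,K,A),X,S)),(H,M))'
  leaf 'R' → 'R'
→ '((E,(D,(L,(P,K,A),X,S)),(H,M)),R)'
Final: ((E,(D,(L,(P,K,A),X,S)),(H,M)),R);

Answer: ((E,(D,(L,(P,K,A),X,S)),(H,M)),R);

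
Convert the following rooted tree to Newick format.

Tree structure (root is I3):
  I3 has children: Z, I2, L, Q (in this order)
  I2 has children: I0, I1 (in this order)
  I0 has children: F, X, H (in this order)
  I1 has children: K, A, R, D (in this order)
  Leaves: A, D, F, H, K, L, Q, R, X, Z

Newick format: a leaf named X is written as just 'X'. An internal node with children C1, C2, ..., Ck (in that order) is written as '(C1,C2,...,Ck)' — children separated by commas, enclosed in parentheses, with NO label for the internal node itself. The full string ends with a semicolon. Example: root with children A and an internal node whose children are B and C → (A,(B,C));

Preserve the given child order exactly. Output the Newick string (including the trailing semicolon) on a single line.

internal I3 with children ['Z', 'I2', 'L', 'Q']
  leaf 'Z' → 'Z'
  internal I2 with children ['I0', 'I1']
    internal I0 with children ['F', 'X', 'H']
      leaf 'F' → 'F'
      leaf 'X' → 'X'
      leaf 'H' → 'H'
    → '(F,X,H)'
    internal I1 with children ['K', 'A', 'R', 'D']
      leaf 'K' → 'K'
      leaf 'A' → 'A'
      leaf 'R' → 'R'
      leaf 'D' → 'D'
    → '(K,A,R,D)'
  → '((F,X,H),(K,A,R,D))'
  leaf 'L' → 'L'
  leaf 'Q' → 'Q'
→ '(Z,((F,X,H),(K,A,R,D)),L,Q)'
Final: (Z,((F,X,H),(K,A,R,D)),L,Q);

Answer: (Z,((F,X,H),(K,A,R,D)),L,Q);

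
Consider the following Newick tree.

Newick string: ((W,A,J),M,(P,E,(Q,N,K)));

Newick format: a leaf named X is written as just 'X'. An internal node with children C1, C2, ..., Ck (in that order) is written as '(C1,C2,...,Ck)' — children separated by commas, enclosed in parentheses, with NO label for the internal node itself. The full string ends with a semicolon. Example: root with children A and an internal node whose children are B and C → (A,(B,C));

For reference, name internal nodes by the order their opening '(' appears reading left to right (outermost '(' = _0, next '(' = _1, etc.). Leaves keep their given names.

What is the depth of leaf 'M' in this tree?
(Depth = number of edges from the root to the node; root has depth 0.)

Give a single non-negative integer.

Newick: ((W,A,J),M,(P,E,(Q,N,K)));
Naming internals by '(' encounter order: outermost '(' = _0, next = _1, ...
Query node: M
Path from root: _0 -> M
Depth of M: 1 (number of edges from root)

Answer: 1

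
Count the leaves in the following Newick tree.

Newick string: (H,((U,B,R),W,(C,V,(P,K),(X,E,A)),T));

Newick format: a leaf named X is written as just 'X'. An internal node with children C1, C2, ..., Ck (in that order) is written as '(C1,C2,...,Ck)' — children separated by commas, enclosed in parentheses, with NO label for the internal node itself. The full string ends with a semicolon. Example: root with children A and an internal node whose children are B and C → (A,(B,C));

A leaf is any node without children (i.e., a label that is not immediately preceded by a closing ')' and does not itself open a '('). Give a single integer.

Newick: (H,((U,B,R),W,(C,V,(P,K),(X,E,A)),T));
Scan left-to-right; a leaf is any maximal label run not followed by '(':
  pos 1: leaf 'H' → count = 1
  pos 5: leaf 'U' → count = 2
  pos 7: leaf 'B' → count = 3
  pos 9: leaf 'R' → count = 4
  pos 12: leaf 'W' → count = 5
  pos 15: leaf 'C' → count = 6
  pos 17: leaf 'V' → count = 7
  pos 20: leaf 'P' → count = 8
  pos 22: leaf 'K' → count = 9
  pos 26: leaf 'X' → count = 10
  pos 28: leaf 'E' → count = 11
  pos 30: leaf 'A' → count = 12
  pos 34: leaf 'T' → count = 13
Total leaves: 13

Answer: 13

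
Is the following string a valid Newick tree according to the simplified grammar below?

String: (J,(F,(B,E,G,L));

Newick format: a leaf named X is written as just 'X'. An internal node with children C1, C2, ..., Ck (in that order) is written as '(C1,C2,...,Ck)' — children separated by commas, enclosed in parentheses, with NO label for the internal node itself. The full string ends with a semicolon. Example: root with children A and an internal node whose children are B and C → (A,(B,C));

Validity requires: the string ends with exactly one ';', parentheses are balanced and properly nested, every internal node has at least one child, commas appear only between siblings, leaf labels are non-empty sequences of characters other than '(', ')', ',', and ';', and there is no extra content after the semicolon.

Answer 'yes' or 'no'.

Input: (J,(F,(B,E,G,L));
Paren balance: 3 '(' vs 2 ')' MISMATCH
Ends with single ';': True
Full parse: FAILS (expected , or ) at pos 16)
Valid: False

Answer: no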